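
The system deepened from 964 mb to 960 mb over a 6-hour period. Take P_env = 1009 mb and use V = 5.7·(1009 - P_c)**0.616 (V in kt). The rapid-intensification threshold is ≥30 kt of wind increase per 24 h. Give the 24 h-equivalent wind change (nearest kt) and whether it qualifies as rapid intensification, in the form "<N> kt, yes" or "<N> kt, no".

V₁: ΔP = 45, V ≈ 5.7 × 45^0.616 ≈ 59.46 kt.
V₂: ΔP = 49, V ≈ 5.7 × 49^0.616 ≈ 62.67 kt.
ΔV over 6 h = 3.21 kt → 24 h equivalent = 3.21 × 24/6 ≈ 12.84 kt.
13 kt < 30 kt ⇒ not rapid intensification.

13 kt, no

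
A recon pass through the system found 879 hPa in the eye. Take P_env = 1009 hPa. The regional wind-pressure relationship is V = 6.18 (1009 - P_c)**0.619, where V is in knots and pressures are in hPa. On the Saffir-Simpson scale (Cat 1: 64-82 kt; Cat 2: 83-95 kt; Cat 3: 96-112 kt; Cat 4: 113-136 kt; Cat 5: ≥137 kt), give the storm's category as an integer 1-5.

4

ΔP = 1009 − 879 = 130 hPa.
V ≈ 6.18 × 130^0.619 = 6.18 × 20.35 ≈ 126 kt.
126 kt falls in the Category 4 band.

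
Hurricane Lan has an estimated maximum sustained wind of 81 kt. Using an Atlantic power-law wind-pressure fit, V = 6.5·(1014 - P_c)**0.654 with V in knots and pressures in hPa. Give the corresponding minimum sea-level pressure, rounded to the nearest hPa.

967 hPa

ΔP = (V / 6.5)^(1/0.654) = (81/6.5)^1.529.
81/6.5 = 12.462; 12.462^1.529 ≈ 47.34 hPa.
P_c = 1014 − 47.34 = 966.66 ≈ 967 hPa.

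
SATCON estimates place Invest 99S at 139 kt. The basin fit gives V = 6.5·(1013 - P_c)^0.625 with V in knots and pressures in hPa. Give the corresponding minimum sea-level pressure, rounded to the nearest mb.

879 mb

ΔP = (V / 6.5)^(1/0.625) = (139/6.5)^1.600.
139/6.5 = 21.385; 21.385^1.600 ≈ 134.33 mb.
P_c = 1013 − 134.33 = 878.67 ≈ 879 mb.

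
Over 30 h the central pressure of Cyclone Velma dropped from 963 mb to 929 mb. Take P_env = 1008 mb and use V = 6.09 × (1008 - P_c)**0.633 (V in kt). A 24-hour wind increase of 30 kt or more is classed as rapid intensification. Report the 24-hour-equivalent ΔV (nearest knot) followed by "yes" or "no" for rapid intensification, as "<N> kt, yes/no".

23 kt, no

V₁: ΔP = 45, V ≈ 6.09 × 45^0.633 ≈ 67.78 kt.
V₂: ΔP = 79, V ≈ 6.09 × 79^0.633 ≈ 96.79 kt.
ΔV over 30 h = 29.01 kt → 24 h equivalent = 29.01 × 24/30 ≈ 23.21 kt.
23 kt < 30 kt ⇒ not rapid intensification.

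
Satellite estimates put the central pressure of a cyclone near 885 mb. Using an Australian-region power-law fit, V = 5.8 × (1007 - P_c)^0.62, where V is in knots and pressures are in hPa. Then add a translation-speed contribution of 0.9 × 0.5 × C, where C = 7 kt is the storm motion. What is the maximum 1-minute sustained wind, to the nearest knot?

ΔP = 1007 − 885 = 122 mb.
122^0.62 ≈ 19.658.
V ≈ 5.8 × 19.658 ≈ 114.0 kt.
Translation term: 0.9 × 0.5 × 7 = 3.15 kt.
Corrected V ≈ 117.15 kt → 117 kt.

117 kt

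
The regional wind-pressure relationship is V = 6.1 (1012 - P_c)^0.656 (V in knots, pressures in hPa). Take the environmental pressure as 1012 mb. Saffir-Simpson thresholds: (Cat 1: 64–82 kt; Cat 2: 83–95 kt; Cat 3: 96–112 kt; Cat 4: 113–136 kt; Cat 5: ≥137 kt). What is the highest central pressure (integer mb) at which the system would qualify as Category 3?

945 mb

Category 3 begins at V = 96 kt.
Required ΔP = (96/6.1)^(1/0.656) = 15.738^1.524 ≈ 66.77 mb.
P_c ≤ 1012 − 66.77 = 945.23, so the highest integer P_c is 945 mb.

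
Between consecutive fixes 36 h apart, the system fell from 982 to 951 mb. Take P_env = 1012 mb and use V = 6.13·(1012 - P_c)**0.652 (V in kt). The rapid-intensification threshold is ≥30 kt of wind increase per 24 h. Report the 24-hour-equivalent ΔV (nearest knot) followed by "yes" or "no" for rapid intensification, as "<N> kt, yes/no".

V₁: ΔP = 30, V ≈ 6.13 × 30^0.652 ≈ 56.30 kt.
V₂: ΔP = 61, V ≈ 6.13 × 61^0.652 ≈ 89.43 kt.
ΔV over 36 h = 33.13 kt → 24 h equivalent = 33.13 × 24/36 ≈ 22.09 kt.
22 kt < 30 kt ⇒ not rapid intensification.

22 kt, no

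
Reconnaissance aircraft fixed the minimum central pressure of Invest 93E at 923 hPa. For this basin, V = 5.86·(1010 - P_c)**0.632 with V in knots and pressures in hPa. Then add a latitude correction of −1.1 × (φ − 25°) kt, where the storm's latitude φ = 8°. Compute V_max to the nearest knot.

117 kt

ΔP = 1010 − 923 = 87 hPa.
87^0.632 ≈ 16.818.
V ≈ 5.86 × 16.818 ≈ 98.6 kt.
Latitude correction: −1.1 × (8 − 25) = 18.7 kt.
Corrected V ≈ 117.3 kt → 117 kt.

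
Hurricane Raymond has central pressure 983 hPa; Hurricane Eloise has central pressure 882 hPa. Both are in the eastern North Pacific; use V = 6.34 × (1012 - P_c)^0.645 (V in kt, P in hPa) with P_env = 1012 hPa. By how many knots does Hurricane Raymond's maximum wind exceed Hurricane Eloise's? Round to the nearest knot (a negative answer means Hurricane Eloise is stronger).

Hurricane Raymond: ΔP = 29; V ≈ 6.34 × 29^0.645 ≈ 55.63 kt.
Hurricane Eloise: ΔP = 130; V ≈ 6.34 × 130^0.645 ≈ 146.41 kt.
Difference ≈ 55.63 − 146.41 = -90.78 → -91 kt.

-91 kt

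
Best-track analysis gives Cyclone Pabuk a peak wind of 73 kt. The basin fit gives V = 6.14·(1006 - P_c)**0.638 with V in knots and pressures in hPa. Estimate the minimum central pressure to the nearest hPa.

ΔP = (V / 6.14)^(1/0.638) = (73/6.14)^1.567.
73/6.14 = 11.889; 11.889^1.567 ≈ 48.44 hPa.
P_c = 1006 − 48.44 = 957.56 ≈ 958 hPa.

958 hPa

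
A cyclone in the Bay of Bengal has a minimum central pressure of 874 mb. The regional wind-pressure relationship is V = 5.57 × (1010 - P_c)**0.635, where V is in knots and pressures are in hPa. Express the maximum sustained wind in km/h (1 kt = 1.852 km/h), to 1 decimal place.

ΔP = 1010 − 874 = 136 mb.
V ≈ 5.57 × 136^0.635 = 5.57 × 22.636 ≈ 126.082 kt.
126.082 × 1.852 ≈ 233.50 km/h → 233.5 km/h.

233.5 km/h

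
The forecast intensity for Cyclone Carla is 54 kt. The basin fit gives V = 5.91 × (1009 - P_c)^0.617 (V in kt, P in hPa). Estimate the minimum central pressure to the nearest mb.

ΔP = (V / 5.91)^(1/0.617) = (54/5.91)^1.621.
54/5.91 = 9.137; 9.137^1.621 ≈ 36.08 mb.
P_c = 1009 − 36.08 = 972.92 ≈ 973 mb.

973 mb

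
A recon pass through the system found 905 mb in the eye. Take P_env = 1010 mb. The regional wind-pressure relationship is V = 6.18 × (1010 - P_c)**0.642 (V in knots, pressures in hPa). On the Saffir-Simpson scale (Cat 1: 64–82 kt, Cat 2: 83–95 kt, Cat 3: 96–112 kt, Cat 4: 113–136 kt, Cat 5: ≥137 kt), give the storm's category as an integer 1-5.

4

ΔP = 1010 − 905 = 105 mb.
V ≈ 6.18 × 105^0.642 = 6.18 × 19.84 ≈ 123 kt.
123 kt falls in the Category 4 band.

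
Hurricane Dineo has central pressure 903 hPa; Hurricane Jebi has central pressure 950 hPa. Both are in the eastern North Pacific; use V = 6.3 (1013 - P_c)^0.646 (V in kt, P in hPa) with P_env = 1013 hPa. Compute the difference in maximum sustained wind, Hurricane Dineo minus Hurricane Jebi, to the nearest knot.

40 kt

Hurricane Dineo: ΔP = 110; V ≈ 6.3 × 110^0.646 ≈ 131.24 kt.
Hurricane Jebi: ΔP = 63; V ≈ 6.3 × 63^0.646 ≈ 91.56 kt.
Difference ≈ 131.24 − 91.56 = 39.68 → 40 kt.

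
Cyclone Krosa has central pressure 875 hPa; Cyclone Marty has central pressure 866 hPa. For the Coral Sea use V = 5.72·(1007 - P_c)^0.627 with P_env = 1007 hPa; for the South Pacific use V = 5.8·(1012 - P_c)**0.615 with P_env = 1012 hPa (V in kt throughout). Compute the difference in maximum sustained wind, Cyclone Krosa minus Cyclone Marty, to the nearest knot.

-2 kt

Cyclone Krosa: ΔP = 132; V ≈ 5.72 × 132^0.627 ≈ 122.18 kt.
Cyclone Marty: ΔP = 146; V ≈ 5.8 × 146^0.615 ≈ 124.31 kt.
Difference ≈ 122.18 − 124.31 = -2.13 → -2 kt.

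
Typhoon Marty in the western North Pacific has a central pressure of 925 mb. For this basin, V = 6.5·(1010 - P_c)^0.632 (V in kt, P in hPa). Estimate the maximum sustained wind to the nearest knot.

ΔP = 1010 − 925 = 85 mb.
85^0.632 ≈ 16.573.
V ≈ 6.5 × 16.573 ≈ 107.7 kt.

108 kt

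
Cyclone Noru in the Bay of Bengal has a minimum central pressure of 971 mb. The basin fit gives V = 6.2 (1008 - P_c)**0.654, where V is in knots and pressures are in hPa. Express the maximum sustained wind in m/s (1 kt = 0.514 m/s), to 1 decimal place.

33.8 m/s

ΔP = 1008 − 971 = 37 mb.
V ≈ 6.2 × 37^0.654 = 6.2 × 10.607 ≈ 65.765 kt.
65.765 × 0.514 ≈ 33.80 m/s → 33.8 m/s.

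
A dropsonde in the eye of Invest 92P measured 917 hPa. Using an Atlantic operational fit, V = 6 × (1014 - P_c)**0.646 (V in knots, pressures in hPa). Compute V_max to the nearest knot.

115 kt

ΔP = 1014 − 917 = 97 hPa.
97^0.646 ≈ 19.207.
V ≈ 6 × 19.207 ≈ 115.2 kt.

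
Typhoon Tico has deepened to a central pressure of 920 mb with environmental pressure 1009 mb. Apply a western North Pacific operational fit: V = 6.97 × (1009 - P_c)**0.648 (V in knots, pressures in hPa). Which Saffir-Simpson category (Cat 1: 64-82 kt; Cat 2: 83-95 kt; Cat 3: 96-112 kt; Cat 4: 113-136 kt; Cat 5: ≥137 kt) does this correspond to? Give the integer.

4

ΔP = 1009 − 920 = 89 mb.
V ≈ 6.97 × 89^0.648 = 6.97 × 18.33 ≈ 128 kt.
128 kt falls in the Category 4 band.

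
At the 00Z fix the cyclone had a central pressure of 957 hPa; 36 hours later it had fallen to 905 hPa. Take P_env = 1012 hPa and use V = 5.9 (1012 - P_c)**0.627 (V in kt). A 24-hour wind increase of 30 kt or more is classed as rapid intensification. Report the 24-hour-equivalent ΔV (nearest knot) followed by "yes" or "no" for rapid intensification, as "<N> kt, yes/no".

V₁: ΔP = 55, V ≈ 5.9 × 55^0.627 ≈ 72.79 kt.
V₂: ΔP = 107, V ≈ 5.9 × 107^0.627 ≈ 110.48 kt.
ΔV over 36 h = 37.69 kt → 24 h equivalent = 37.69 × 24/36 ≈ 25.13 kt.
25 kt < 30 kt ⇒ not rapid intensification.

25 kt, no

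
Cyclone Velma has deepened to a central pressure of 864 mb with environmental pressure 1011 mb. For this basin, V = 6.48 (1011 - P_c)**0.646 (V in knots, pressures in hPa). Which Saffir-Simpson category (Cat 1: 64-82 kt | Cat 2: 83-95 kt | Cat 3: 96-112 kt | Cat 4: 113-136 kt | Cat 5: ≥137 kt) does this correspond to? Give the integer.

ΔP = 1011 − 864 = 147 mb.
V ≈ 6.48 × 147^0.646 = 6.48 × 25.12 ≈ 163 kt.
163 kt falls in the Category 5 band.

5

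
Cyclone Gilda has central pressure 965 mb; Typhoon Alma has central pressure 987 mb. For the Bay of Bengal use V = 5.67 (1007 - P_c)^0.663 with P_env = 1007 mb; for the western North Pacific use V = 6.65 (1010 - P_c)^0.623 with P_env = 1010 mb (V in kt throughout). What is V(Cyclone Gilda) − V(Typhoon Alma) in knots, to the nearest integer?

21 kt

Cyclone Gilda: ΔP = 42; V ≈ 5.67 × 42^0.663 ≈ 67.58 kt.
Typhoon Alma: ΔP = 23; V ≈ 6.65 × 23^0.623 ≈ 46.90 kt.
Difference ≈ 67.58 − 46.90 = 20.68 → 21 kt.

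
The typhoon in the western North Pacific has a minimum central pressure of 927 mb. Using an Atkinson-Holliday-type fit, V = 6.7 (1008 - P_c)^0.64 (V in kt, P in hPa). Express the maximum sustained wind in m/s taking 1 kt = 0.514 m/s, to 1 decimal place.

57.3 m/s

ΔP = 1008 − 927 = 81 mb.
V ≈ 6.7 × 81^0.64 = 6.7 × 16.651 ≈ 111.559 kt.
111.559 × 0.514 ≈ 57.34 m/s → 57.3 m/s.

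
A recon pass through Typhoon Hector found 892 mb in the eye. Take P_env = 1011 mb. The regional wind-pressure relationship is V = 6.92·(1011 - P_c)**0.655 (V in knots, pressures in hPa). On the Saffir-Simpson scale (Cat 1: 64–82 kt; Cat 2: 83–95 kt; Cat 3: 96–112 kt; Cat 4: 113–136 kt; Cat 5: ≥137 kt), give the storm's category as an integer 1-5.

5

ΔP = 1011 − 892 = 119 mb.
V ≈ 6.92 × 119^0.655 = 6.92 × 22.88 ≈ 158 kt.
158 kt falls in the Category 5 band.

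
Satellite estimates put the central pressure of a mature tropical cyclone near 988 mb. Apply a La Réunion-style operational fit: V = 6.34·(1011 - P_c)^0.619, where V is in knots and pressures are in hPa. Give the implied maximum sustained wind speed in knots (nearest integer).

44 kt

ΔP = 1011 − 988 = 23 mb.
23^0.619 ≈ 6.965.
V ≈ 6.34 × 6.965 ≈ 44.2 kt.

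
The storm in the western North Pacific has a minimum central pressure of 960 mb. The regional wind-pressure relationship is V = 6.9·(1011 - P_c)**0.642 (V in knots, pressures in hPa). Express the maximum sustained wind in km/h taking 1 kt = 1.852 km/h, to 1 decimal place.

ΔP = 1011 − 960 = 51 mb.
V ≈ 6.9 × 51^0.642 = 6.9 × 12.481 ≈ 86.121 kt.
86.121 × 1.852 ≈ 159.50 km/h → 159.5 km/h.

159.5 km/h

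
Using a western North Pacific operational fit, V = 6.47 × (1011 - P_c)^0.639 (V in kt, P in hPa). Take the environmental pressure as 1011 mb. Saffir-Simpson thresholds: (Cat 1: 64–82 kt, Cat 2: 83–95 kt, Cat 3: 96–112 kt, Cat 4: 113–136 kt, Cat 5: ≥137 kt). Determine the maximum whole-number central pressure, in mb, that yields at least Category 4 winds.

923 mb

Category 4 begins at V = 113 kt.
Required ΔP = (113/6.47)^(1/0.639) = 17.465^1.565 ≈ 87.89 mb.
P_c ≤ 1011 − 87.89 = 923.11, so the highest integer P_c is 923 mb.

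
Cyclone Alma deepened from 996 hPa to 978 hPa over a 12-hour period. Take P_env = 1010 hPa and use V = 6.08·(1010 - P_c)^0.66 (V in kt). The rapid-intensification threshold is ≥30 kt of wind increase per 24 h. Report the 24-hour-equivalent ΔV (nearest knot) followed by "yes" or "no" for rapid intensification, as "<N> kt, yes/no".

V₁: ΔP = 14, V ≈ 6.08 × 14^0.66 ≈ 34.70 kt.
V₂: ΔP = 32, V ≈ 6.08 × 32^0.66 ≈ 59.88 kt.
ΔV over 12 h = 25.18 kt → 24 h equivalent = 25.18 × 24/12 ≈ 50.36 kt.
50 kt ≥ 30 kt ⇒ rapid intensification.

50 kt, yes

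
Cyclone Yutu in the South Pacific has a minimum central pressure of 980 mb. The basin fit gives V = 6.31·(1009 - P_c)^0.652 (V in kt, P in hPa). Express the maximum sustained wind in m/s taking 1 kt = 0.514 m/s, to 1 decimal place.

29.1 m/s

ΔP = 1009 − 980 = 29 mb.
V ≈ 6.31 × 29^0.652 = 6.31 × 8.984 ≈ 56.691 kt.
56.691 × 0.514 ≈ 29.14 m/s → 29.1 m/s.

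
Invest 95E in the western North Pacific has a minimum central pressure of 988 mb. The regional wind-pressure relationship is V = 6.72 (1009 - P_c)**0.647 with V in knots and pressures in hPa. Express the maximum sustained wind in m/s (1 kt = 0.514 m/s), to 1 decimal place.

24.8 m/s

ΔP = 1009 − 988 = 21 mb.
V ≈ 6.72 × 21^0.647 = 6.72 × 7.169 ≈ 48.178 kt.
48.178 × 0.514 ≈ 24.76 m/s → 24.8 m/s.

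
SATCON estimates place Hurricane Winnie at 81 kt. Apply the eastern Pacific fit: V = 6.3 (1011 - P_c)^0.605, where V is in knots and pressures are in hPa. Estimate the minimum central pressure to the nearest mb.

ΔP = (V / 6.3)^(1/0.605) = (81/6.3)^1.653.
81/6.3 = 12.857; 12.857^1.653 ≈ 68.12 mb.
P_c = 1011 − 68.12 = 942.88 ≈ 943 mb.

943 mb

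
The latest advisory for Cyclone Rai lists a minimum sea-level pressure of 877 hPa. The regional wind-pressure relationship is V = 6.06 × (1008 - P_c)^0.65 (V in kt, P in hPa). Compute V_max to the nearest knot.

ΔP = 1008 − 877 = 131 hPa.
131^0.65 ≈ 23.781.
V ≈ 6.06 × 23.781 ≈ 144.1 kt.

144 kt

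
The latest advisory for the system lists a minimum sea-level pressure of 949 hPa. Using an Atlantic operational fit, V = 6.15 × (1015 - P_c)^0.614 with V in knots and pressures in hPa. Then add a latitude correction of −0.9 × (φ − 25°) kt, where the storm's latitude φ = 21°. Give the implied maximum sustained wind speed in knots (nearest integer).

ΔP = 1015 − 949 = 66 hPa.
66^0.614 ≈ 13.098.
V ≈ 6.15 × 13.098 ≈ 80.6 kt.
Latitude correction: −0.9 × (21 − 25) = 3.6 kt.
Corrected V ≈ 84.2 kt → 84 kt.

84 kt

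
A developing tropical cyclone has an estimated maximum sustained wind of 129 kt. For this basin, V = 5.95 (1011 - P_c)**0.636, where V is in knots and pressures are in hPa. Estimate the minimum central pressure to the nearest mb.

885 mb

ΔP = (V / 5.95)^(1/0.636) = (129/5.95)^1.572.
129/5.95 = 21.681; 21.681^1.572 ≈ 126.11 mb.
P_c = 1011 − 126.11 = 884.89 ≈ 885 mb.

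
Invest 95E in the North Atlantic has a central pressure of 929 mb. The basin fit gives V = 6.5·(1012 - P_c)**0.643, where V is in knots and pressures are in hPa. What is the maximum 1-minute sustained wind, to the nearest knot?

ΔP = 1012 − 929 = 83 mb.
83^0.643 ≈ 17.138.
V ≈ 6.5 × 17.138 ≈ 111.4 kt.

111 kt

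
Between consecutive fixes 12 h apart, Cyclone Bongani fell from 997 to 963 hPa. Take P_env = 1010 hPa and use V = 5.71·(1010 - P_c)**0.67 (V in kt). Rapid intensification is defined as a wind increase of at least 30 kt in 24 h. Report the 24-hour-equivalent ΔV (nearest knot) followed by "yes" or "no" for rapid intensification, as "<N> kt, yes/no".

V₁: ΔP = 13, V ≈ 5.71 × 13^0.67 ≈ 31.84 kt.
V₂: ΔP = 47, V ≈ 5.71 × 47^0.67 ≈ 75.33 kt.
ΔV over 12 h = 43.49 kt → 24 h equivalent = 43.49 × 24/12 ≈ 86.98 kt.
87 kt ≥ 30 kt ⇒ rapid intensification.

87 kt, yes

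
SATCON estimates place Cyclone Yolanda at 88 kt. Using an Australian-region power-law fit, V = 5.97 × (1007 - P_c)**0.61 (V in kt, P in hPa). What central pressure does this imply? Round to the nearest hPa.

ΔP = (V / 5.97)^(1/0.61) = (88/5.97)^1.639.
88/5.97 = 14.740; 14.740^1.639 ≈ 82.34 hPa.
P_c = 1007 − 82.34 = 924.66 ≈ 925 hPa.

925 hPa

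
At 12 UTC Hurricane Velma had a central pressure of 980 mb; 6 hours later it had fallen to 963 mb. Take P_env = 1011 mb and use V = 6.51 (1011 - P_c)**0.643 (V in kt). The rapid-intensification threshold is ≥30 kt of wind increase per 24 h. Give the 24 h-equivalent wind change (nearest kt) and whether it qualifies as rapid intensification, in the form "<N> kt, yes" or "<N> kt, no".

77 kt, yes

V₁: ΔP = 31, V ≈ 6.51 × 31^0.643 ≈ 59.23 kt.
V₂: ΔP = 48, V ≈ 6.51 × 48^0.643 ≈ 78.45 kt.
ΔV over 6 h = 19.22 kt → 24 h equivalent = 19.22 × 24/6 ≈ 76.88 kt.
77 kt ≥ 30 kt ⇒ rapid intensification.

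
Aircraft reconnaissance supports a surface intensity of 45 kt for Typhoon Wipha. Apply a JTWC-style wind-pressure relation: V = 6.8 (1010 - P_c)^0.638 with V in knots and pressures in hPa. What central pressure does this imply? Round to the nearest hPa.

991 hPa

ΔP = (V / 6.8)^(1/0.638) = (45/6.8)^1.567.
45/6.8 = 6.618; 6.618^1.567 ≈ 19.34 hPa.
P_c = 1010 − 19.34 = 990.66 ≈ 991 hPa.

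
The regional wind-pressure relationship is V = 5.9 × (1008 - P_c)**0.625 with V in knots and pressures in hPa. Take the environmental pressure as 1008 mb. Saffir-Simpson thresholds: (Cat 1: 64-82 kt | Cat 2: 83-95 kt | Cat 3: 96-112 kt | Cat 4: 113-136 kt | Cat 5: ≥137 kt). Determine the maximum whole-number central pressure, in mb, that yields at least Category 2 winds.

939 mb

Category 2 begins at V = 83 kt.
Required ΔP = (83/5.9)^(1/0.625) = 14.068^1.600 ≈ 68.73 mb.
P_c ≤ 1008 − 68.73 = 939.27, so the highest integer P_c is 939 mb.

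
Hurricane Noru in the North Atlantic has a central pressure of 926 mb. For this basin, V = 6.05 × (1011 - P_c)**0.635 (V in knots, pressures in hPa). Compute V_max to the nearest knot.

102 kt

ΔP = 1011 − 926 = 85 mb.
85^0.635 ≈ 16.795.
V ≈ 6.05 × 16.795 ≈ 101.6 kt.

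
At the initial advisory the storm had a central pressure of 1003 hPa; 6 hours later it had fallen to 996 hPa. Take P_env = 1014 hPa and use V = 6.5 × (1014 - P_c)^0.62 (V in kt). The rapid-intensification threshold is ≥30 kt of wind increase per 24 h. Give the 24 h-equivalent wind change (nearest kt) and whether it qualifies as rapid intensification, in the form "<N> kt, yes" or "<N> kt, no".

V₁: ΔP = 11, V ≈ 6.5 × 11^0.62 ≈ 28.75 kt.
V₂: ΔP = 18, V ≈ 6.5 × 18^0.62 ≈ 39.01 kt.
ΔV over 6 h = 10.26 kt → 24 h equivalent = 10.26 × 24/6 ≈ 41.04 kt.
41 kt ≥ 30 kt ⇒ rapid intensification.

41 kt, yes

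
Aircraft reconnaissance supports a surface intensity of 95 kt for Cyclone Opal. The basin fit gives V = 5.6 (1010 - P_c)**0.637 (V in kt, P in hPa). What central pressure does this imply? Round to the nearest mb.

925 mb

ΔP = (V / 5.6)^(1/0.637) = (95/5.6)^1.570.
95/5.6 = 16.964; 16.964^1.570 ≈ 85.15 mb.
P_c = 1010 − 85.15 = 924.85 ≈ 925 mb.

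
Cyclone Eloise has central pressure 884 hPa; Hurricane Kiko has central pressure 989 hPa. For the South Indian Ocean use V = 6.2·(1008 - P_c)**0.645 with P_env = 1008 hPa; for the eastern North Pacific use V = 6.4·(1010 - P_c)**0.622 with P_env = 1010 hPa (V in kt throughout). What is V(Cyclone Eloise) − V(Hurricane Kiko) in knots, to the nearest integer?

Cyclone Eloise: ΔP = 124; V ≈ 6.2 × 124^0.645 ≈ 138.88 kt.
Hurricane Kiko: ΔP = 21; V ≈ 6.4 × 21^0.622 ≈ 42.52 kt.
Difference ≈ 138.88 − 42.52 = 96.36 → 96 kt.

96 kt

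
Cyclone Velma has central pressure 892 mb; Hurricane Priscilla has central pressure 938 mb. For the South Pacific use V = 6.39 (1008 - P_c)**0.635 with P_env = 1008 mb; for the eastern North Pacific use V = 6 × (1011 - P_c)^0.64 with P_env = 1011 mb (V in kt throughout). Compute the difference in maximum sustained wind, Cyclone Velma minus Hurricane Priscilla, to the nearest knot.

37 kt

Cyclone Velma: ΔP = 116; V ≈ 6.39 × 116^0.635 ≈ 130.75 kt.
Hurricane Priscilla: ΔP = 73; V ≈ 6 × 73^0.64 ≈ 93.47 kt.
Difference ≈ 130.75 − 93.47 = 37.28 → 37 kt.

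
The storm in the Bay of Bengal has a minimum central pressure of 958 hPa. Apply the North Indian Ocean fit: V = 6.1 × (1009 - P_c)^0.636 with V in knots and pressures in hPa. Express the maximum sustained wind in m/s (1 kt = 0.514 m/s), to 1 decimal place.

ΔP = 1009 − 958 = 51 hPa.
V ≈ 6.1 × 51^0.636 = 6.1 × 12.190 ≈ 74.361 kt.
74.361 × 0.514 ≈ 38.22 m/s → 38.2 m/s.

38.2 m/s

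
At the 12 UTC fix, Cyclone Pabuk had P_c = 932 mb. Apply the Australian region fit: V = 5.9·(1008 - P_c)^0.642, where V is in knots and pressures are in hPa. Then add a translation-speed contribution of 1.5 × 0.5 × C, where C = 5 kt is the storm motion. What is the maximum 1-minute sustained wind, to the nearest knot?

ΔP = 1008 − 932 = 76 mb.
76^0.642 ≈ 16.124.
V ≈ 5.9 × 16.124 ≈ 95.1 kt.
Translation term: 1.5 × 0.5 × 5 = 3.75 kt.
Corrected V ≈ 98.85 kt → 99 kt.

99 kt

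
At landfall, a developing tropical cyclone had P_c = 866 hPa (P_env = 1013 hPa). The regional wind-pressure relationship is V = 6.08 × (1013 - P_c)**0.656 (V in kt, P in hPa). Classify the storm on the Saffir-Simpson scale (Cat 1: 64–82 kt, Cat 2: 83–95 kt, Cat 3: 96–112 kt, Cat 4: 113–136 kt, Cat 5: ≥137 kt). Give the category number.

5

ΔP = 1013 − 866 = 147 hPa.
V ≈ 6.08 × 147^0.656 = 6.08 × 26.41 ≈ 161 kt.
161 kt falls in the Category 5 band.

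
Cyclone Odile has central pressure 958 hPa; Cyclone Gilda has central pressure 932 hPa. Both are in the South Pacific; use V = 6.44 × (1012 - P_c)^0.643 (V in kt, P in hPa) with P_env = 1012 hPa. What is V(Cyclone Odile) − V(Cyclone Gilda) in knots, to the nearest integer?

-24 kt

Cyclone Odile: ΔP = 54; V ≈ 6.44 × 54^0.643 ≈ 83.72 kt.
Cyclone Gilda: ΔP = 80; V ≈ 6.44 × 80^0.643 ≈ 107.79 kt.
Difference ≈ 83.72 − 107.79 = -24.07 → -24 kt.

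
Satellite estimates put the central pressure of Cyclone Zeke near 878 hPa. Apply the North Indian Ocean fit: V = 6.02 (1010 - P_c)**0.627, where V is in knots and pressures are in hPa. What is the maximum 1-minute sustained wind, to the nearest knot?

ΔP = 1010 − 878 = 132 hPa.
132^0.627 ≈ 21.360.
V ≈ 6.02 × 21.360 ≈ 128.6 kt.

129 kt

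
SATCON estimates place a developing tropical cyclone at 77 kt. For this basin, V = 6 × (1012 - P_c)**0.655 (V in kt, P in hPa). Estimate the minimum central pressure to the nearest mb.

963 mb

ΔP = (V / 6)^(1/0.655) = (77/6)^1.527.
77/6 = 12.833; 12.833^1.527 ≈ 49.22 mb.
P_c = 1012 − 49.22 = 962.78 ≈ 963 mb.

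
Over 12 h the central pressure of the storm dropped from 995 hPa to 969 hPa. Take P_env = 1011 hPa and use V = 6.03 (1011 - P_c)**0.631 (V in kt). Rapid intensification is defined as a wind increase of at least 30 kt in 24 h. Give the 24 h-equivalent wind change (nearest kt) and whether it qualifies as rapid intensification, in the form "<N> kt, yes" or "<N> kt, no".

V₁: ΔP = 16, V ≈ 6.03 × 16^0.631 ≈ 34.68 kt.
V₂: ΔP = 42, V ≈ 6.03 × 42^0.631 ≈ 63.77 kt.
ΔV over 12 h = 29.09 kt → 24 h equivalent = 29.09 × 24/12 ≈ 58.18 kt.
58 kt ≥ 30 kt ⇒ rapid intensification.

58 kt, yes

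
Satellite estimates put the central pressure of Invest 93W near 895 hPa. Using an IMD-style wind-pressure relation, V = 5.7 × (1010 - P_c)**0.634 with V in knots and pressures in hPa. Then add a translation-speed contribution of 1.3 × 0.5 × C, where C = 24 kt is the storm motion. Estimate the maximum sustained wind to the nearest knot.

131 kt

ΔP = 1010 − 895 = 115 hPa.
115^0.634 ≈ 20.253.
V ≈ 5.7 × 20.253 ≈ 115.4 kt.
Translation term: 1.3 × 0.5 × 24 = 15.6 kt.
Corrected V ≈ 131 kt → 131 kt.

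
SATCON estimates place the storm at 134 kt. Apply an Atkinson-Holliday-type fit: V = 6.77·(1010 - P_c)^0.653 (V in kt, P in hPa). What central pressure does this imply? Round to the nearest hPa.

ΔP = (V / 6.77)^(1/0.653) = (134/6.77)^1.531.
134/6.77 = 19.793; 19.793^1.531 ≈ 96.71 hPa.
P_c = 1010 − 96.71 = 913.29 ≈ 913 hPa.

913 hPa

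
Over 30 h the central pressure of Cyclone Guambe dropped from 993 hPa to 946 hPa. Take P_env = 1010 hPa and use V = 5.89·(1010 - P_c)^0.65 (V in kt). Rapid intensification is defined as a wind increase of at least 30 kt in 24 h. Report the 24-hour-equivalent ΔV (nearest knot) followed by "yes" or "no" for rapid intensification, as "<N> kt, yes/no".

41 kt, yes

V₁: ΔP = 17, V ≈ 5.89 × 17^0.65 ≈ 37.15 kt.
V₂: ΔP = 64, V ≈ 5.89 × 64^0.65 ≈ 87.93 kt.
ΔV over 30 h = 50.78 kt → 24 h equivalent = 50.78 × 24/30 ≈ 40.62 kt.
41 kt ≥ 30 kt ⇒ rapid intensification.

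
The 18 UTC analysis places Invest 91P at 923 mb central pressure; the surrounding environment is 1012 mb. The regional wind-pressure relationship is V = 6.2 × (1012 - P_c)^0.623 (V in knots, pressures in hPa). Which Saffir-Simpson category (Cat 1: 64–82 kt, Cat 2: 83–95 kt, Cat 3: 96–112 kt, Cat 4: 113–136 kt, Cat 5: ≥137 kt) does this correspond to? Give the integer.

3

ΔP = 1012 − 923 = 89 mb.
V ≈ 6.2 × 89^0.623 = 6.2 × 16.39 ≈ 102 kt.
102 kt falls in the Category 3 band.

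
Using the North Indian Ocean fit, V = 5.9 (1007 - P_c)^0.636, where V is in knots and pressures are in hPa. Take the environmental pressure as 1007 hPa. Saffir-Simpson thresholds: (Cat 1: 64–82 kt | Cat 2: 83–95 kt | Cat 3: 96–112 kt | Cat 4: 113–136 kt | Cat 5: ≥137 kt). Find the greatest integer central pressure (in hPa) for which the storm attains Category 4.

903 hPa

Category 4 begins at V = 113 kt.
Required ΔP = (113/5.9)^(1/0.636) = 19.153^1.572 ≈ 103.77 hPa.
P_c ≤ 1007 − 103.77 = 903.23, so the highest integer P_c is 903 hPa.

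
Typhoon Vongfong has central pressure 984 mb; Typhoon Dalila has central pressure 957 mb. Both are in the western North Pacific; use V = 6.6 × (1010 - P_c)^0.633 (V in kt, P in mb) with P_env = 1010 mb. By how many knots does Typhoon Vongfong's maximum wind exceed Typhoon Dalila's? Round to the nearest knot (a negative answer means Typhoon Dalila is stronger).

-30 kt

Typhoon Vongfong: ΔP = 26; V ≈ 6.6 × 26^0.633 ≈ 51.91 kt.
Typhoon Dalila: ΔP = 53; V ≈ 6.6 × 53^0.633 ≈ 81.47 kt.
Difference ≈ 51.91 − 81.47 = -29.56 → -30 kt.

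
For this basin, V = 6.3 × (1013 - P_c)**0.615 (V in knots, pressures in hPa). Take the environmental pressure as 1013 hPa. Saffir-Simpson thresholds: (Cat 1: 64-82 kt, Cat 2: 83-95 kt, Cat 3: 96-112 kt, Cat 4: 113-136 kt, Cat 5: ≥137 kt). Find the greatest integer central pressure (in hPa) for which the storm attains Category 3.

929 hPa

Category 3 begins at V = 96 kt.
Required ΔP = (96/6.3)^(1/0.615) = 15.238^1.626 ≈ 83.84 hPa.
P_c ≤ 1013 − 83.84 = 929.16, so the highest integer P_c is 929 hPa.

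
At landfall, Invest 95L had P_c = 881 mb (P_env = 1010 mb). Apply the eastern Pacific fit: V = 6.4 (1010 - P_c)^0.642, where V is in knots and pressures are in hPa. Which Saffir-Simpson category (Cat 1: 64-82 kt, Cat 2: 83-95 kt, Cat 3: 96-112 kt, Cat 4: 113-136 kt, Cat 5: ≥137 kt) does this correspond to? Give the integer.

5

ΔP = 1010 − 881 = 129 mb.
V ≈ 6.4 × 129^0.642 = 6.4 × 22.65 ≈ 145 kt.
145 kt falls in the Category 5 band.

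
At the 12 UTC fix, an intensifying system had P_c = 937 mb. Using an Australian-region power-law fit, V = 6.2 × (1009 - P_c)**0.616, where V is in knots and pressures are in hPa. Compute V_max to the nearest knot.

86 kt

ΔP = 1009 − 937 = 72 mb.
72^0.616 ≈ 13.935.
V ≈ 6.2 × 13.935 ≈ 86.4 kt.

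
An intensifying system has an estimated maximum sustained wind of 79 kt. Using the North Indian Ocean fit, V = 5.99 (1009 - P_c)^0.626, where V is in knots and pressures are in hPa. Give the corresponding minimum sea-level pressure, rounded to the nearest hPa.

947 hPa

ΔP = (V / 5.99)^(1/0.626) = (79/5.99)^1.597.
79/5.99 = 13.189; 13.189^1.597 ≈ 61.58 hPa.
P_c = 1009 − 61.58 = 947.42 ≈ 947 hPa.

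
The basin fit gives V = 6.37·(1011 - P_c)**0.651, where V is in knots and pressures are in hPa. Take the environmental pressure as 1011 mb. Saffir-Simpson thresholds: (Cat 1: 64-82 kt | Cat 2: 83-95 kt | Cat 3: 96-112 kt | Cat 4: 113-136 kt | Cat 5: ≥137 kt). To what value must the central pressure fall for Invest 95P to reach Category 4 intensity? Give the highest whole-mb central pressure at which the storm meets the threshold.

Category 4 begins at V = 113 kt.
Required ΔP = (113/6.37)^(1/0.651) = 17.739^1.536 ≈ 82.89 mb.
P_c ≤ 1011 − 82.89 = 928.11, so the highest integer P_c is 928 mb.

928 mb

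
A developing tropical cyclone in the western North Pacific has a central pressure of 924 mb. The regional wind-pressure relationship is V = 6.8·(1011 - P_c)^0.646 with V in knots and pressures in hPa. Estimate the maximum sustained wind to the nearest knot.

122 kt

ΔP = 1011 − 924 = 87 mb.
87^0.646 ≈ 17.903.
V ≈ 6.8 × 17.903 ≈ 121.7 kt.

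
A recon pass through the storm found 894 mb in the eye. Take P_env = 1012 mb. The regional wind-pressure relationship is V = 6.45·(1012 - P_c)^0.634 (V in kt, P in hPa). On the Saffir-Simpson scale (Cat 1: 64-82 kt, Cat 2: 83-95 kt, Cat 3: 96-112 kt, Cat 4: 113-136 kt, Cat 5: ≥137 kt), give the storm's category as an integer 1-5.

4

ΔP = 1012 − 894 = 118 mb.
V ≈ 6.45 × 118^0.634 = 6.45 × 20.59 ≈ 133 kt.
133 kt falls in the Category 4 band.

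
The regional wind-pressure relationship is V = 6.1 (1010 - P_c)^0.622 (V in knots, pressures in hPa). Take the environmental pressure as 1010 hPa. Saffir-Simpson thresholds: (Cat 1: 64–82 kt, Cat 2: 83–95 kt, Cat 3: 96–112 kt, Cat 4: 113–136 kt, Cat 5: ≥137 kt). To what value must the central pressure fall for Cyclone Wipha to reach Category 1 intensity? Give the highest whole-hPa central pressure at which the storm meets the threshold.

Category 1 begins at V = 64 kt.
Required ΔP = (64/6.1)^(1/0.622) = 10.492^1.608 ≈ 43.78 hPa.
P_c ≤ 1010 − 43.78 = 966.22, so the highest integer P_c is 966 hPa.

966 hPa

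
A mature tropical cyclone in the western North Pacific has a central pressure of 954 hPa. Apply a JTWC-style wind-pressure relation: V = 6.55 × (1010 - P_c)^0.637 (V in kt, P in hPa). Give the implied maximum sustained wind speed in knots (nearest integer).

ΔP = 1010 − 954 = 56 hPa.
56^0.637 ≈ 12.990.
V ≈ 6.55 × 12.990 ≈ 85.1 kt.

85 kt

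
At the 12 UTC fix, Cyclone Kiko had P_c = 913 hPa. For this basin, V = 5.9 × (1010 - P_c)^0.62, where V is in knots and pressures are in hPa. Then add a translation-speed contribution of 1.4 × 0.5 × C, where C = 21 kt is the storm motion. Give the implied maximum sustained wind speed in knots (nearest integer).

ΔP = 1010 − 913 = 97 hPa.
97^0.62 ≈ 17.053.
V ≈ 5.9 × 17.053 ≈ 100.6 kt.
Translation term: 1.4 × 0.5 × 21 = 14.7 kt.
Corrected V ≈ 115.3 kt → 115 kt.

115 kt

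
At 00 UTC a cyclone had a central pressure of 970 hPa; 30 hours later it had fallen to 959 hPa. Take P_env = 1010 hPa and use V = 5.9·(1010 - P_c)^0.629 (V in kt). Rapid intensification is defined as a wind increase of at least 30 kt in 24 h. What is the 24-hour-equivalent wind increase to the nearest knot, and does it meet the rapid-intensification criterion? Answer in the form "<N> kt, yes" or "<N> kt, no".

V₁: ΔP = 40, V ≈ 5.9 × 40^0.629 ≈ 60.05 kt.
V₂: ΔP = 51, V ≈ 5.9 × 51^0.629 ≈ 69.97 kt.
ΔV over 30 h = 9.92 kt → 24 h equivalent = 9.92 × 24/30 ≈ 7.94 kt.
8 kt < 30 kt ⇒ not rapid intensification.

8 kt, no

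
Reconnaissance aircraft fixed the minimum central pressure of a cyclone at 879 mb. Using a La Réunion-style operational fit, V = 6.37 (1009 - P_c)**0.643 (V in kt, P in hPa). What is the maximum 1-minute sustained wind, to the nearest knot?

146 kt

ΔP = 1009 − 879 = 130 mb.
130^0.643 ≈ 22.870.
V ≈ 6.37 × 22.870 ≈ 145.7 kt.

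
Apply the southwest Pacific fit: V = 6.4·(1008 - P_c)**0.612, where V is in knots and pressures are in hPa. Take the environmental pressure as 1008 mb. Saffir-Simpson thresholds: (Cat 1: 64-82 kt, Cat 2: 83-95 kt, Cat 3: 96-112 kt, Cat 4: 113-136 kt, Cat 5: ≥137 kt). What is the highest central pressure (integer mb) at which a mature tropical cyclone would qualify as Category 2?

Category 2 begins at V = 83 kt.
Required ΔP = (83/6.4)^(1/0.612) = 12.969^1.634 ≈ 65.84 mb.
P_c ≤ 1008 − 65.84 = 942.16, so the highest integer P_c is 942 mb.

942 mb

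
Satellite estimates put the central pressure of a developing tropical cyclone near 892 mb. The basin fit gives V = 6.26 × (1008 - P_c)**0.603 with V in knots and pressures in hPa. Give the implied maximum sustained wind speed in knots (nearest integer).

ΔP = 1008 − 892 = 116 mb.
116^0.603 ≈ 17.574.
V ≈ 6.26 × 17.574 ≈ 110.0 kt.

110 kt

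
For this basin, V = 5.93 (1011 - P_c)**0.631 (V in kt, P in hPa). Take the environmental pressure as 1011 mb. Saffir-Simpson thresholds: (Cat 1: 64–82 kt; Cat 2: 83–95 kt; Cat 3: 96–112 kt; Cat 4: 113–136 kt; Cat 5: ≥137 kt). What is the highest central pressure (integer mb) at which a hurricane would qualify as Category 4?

Category 4 begins at V = 113 kt.
Required ΔP = (113/5.93)^(1/0.631) = 19.056^1.585 ≈ 106.80 mb.
P_c ≤ 1011 − 106.80 = 904.20, so the highest integer P_c is 904 mb.

904 mb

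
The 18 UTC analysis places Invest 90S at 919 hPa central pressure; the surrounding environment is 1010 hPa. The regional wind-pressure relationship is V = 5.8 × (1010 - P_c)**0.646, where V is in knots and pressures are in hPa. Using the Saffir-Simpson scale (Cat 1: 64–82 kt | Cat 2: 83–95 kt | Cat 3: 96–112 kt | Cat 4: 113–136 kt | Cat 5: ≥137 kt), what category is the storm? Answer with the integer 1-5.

3

ΔP = 1010 − 919 = 91 hPa.
V ≈ 5.8 × 91^0.646 = 5.8 × 18.43 ≈ 107 kt.
107 kt falls in the Category 3 band.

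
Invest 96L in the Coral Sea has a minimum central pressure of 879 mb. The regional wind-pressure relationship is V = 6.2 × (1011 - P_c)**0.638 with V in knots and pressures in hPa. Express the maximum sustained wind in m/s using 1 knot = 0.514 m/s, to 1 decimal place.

ΔP = 1011 − 879 = 132 mb.
V ≈ 6.2 × 132^0.638 = 6.2 × 22.539 ≈ 139.739 kt.
139.739 × 0.514 ≈ 71.83 m/s → 71.8 m/s.

71.8 m/s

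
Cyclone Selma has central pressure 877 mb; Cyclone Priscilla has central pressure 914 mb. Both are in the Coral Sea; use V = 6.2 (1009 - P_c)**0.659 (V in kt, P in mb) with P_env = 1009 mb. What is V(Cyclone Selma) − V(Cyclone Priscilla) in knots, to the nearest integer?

30 kt

Cyclone Selma: ΔP = 132; V ≈ 6.2 × 132^0.659 ≈ 154.83 kt.
Cyclone Priscilla: ΔP = 95; V ≈ 6.2 × 95^0.659 ≈ 124.66 kt.
Difference ≈ 154.83 − 124.66 = 30.17 → 30 kt.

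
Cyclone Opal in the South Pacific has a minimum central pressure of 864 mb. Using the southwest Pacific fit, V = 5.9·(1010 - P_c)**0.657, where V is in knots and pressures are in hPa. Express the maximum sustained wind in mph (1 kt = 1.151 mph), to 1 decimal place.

179.4 mph

ΔP = 1010 − 864 = 146 mb.
V ≈ 5.9 × 146^0.657 = 5.9 × 26.423 ≈ 155.895 kt.
155.895 × 1.151 ≈ 179.44 mph → 179.4 mph.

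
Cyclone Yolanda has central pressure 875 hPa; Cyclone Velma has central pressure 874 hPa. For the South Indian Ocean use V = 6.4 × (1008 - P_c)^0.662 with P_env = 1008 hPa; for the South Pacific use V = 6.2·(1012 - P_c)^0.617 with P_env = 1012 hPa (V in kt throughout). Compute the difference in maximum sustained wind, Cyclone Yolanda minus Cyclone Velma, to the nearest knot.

33 kt

Cyclone Yolanda: ΔP = 133; V ≈ 6.4 × 133^0.662 ≈ 162.99 kt.
Cyclone Velma: ΔP = 138; V ≈ 6.2 × 138^0.617 ≈ 129.63 kt.
Difference ≈ 162.99 − 129.63 = 33.36 → 33 kt.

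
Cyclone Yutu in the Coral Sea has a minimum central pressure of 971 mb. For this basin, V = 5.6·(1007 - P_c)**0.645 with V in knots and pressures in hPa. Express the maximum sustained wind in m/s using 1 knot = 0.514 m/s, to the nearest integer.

29 m/s

ΔP = 1007 − 971 = 36 mb.
V ≈ 5.6 × 36^0.645 = 5.6 × 10.088 ≈ 56.494 kt.
56.494 × 0.514 ≈ 29.04 m/s → 29 m/s.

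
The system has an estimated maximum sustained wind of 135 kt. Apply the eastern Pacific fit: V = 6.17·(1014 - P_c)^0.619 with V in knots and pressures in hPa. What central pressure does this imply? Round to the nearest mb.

868 mb

ΔP = (V / 6.17)^(1/0.619) = (135/6.17)^1.616.
135/6.17 = 21.880; 21.880^1.616 ≈ 146.17 mb.
P_c = 1014 − 146.17 = 867.83 ≈ 868 mb.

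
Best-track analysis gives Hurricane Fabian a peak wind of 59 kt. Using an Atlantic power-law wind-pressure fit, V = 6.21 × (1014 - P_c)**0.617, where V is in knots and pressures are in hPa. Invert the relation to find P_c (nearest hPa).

976 hPa

ΔP = (V / 6.21)^(1/0.617) = (59/6.21)^1.621.
59/6.21 = 9.501; 9.501^1.621 ≈ 38.43 hPa.
P_c = 1014 − 38.43 = 975.57 ≈ 976 hPa.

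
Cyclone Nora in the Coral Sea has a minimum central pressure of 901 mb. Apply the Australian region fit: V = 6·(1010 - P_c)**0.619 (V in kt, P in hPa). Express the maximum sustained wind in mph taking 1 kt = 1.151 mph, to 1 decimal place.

ΔP = 1010 − 901 = 109 mb.
V ≈ 6 × 109^0.619 = 6 × 18.246 ≈ 109.476 kt.
109.476 × 1.151 ≈ 126.01 mph → 126.0 mph.

126.0 mph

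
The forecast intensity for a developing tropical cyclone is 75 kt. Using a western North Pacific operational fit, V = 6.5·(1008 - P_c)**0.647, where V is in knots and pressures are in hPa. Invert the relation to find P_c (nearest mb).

ΔP = (V / 6.5)^(1/0.647) = (75/6.5)^1.546.
75/6.5 = 11.538; 11.538^1.546 ≈ 43.82 mb.
P_c = 1008 − 43.82 = 964.18 ≈ 964 mb.

964 mb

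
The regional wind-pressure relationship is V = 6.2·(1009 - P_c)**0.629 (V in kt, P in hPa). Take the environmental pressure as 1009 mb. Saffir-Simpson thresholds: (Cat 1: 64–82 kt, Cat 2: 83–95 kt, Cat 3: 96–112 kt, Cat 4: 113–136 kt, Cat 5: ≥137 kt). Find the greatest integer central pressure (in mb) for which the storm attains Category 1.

968 mb

Category 1 begins at V = 64 kt.
Required ΔP = (64/6.2)^(1/0.629) = 10.323^1.590 ≈ 40.90 mb.
P_c ≤ 1009 − 40.90 = 968.10, so the highest integer P_c is 968 mb.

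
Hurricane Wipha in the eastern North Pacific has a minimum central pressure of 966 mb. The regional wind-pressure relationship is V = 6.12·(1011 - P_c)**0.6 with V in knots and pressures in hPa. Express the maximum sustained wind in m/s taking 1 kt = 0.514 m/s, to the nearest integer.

ΔP = 1011 − 966 = 45 mb.
V ≈ 6.12 × 45^0.6 = 6.12 × 9.816 ≈ 60.073 kt.
60.073 × 0.514 ≈ 30.88 m/s → 31 m/s.

31 m/s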